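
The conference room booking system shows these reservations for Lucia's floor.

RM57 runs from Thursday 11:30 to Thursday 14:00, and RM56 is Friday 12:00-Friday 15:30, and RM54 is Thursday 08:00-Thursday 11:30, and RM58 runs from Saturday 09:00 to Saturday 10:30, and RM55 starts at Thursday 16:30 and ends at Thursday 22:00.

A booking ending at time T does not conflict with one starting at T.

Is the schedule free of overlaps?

Sorted by start: RM54, RM57, RM55, RM56, RM58.
RM57 starts exactly when RM54 ends (back-to-back, no overlap), so nothing later overlaps RM54 either.
RM55 starts after RM57 ends, so nothing later overlaps RM57 either.
RM56 starts after RM55 ends, so nothing later overlaps RM55 either.
RM58 starts after RM56 ends.
Every pair is clear; the schedule has no overlaps.

Yes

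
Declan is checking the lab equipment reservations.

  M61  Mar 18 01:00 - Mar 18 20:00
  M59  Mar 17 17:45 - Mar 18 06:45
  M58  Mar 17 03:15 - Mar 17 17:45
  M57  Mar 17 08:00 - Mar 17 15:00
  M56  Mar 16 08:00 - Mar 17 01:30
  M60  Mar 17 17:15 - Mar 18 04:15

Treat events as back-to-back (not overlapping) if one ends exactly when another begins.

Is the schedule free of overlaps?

No

Sorted by start: M56, M58, M57, M60, M59, M61.
M58 starts after M56 ends; M56 is clear from here.
M57 starts before M58 ends → M58 and M57 overlap.
That's a conflict, so the schedule is not conflict-free.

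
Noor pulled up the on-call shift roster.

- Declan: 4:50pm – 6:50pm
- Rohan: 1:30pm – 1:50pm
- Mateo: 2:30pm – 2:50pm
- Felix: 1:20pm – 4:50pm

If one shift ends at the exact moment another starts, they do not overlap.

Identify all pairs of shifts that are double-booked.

Sorted by start: Felix, Rohan, Mateo, Declan.
Rohan starts before Felix ends → Felix and Rohan overlap.
Mateo starts before Felix ends → Felix and Mateo overlap.
Declan starts exactly when Felix ends (back-to-back, no overlap).
Mateo starts after Rohan ends; Rohan is clear from here.
Declan starts after Mateo ends.

Felix & Mateo, Felix & Rohan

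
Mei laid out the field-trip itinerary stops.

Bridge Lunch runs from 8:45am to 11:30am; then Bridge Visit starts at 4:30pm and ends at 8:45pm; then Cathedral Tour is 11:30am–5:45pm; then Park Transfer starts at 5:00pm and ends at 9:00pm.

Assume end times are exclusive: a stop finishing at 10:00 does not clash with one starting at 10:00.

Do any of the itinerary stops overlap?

Sorted by start: Bridge Lunch, Cathedral Tour, Bridge Visit, Park Transfer.
Cathedral Tour starts exactly when Bridge Lunch ends (back-to-back, no overlap), so nothing later overlaps Bridge Lunch either.
Bridge Visit starts before Cathedral Tour ends → Cathedral Tour and Bridge Visit overlap.
That's a conflict, so the schedule is not conflict-free.

Yes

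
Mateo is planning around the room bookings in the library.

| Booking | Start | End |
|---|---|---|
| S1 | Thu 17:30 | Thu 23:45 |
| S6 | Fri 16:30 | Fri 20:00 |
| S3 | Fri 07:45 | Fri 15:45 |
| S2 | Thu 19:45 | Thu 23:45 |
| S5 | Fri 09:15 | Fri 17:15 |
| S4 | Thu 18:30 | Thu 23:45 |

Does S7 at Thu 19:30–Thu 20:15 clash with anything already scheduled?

Yes — it overlaps S1, S2, S4

S1: starts Thu 17:30 before S7 ends Thu 20:15, and ends Thu 23:45 after S7 starts Thu 19:30 → overlap.
S4: starts Thu 18:30 before S7 ends Thu 20:15, and ends Thu 23:45 after S7 starts Thu 19:30 → overlap.
S2: starts Thu 19:45 before S7 ends Thu 20:15, and ends Thu 23:45 after S7 starts Thu 19:30 → overlap.
S3: starts Fri 07:45 at or after S7 ends Thu 20:15 → clear.
S5: starts Fri 09:15 at or after S7 ends Thu 20:15 → clear.
S6: starts Fri 16:30 at or after S7 ends Thu 20:15 → clear.
S7 overlaps S1, S2, S4.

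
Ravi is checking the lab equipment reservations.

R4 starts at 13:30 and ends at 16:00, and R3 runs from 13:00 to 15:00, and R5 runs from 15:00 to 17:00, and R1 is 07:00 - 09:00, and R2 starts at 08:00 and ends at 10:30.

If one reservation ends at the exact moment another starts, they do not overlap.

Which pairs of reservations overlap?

Sorted by start: R1, R2, R3, R4, R5.
R2 starts before R1 ends → R1 and R2 overlap.
R3 starts after R1 ends, so R1 has no further overlaps.
R3 starts after R2 ends, so R2 has no further overlaps.
R4 starts before R3 ends → R3 and R4 overlap.
R5 starts exactly when R3 ends (back-to-back, no overlap).
R5 starts before R4 ends → R4 and R5 overlap.

R1 & R2, R3 & R4, R4 & R5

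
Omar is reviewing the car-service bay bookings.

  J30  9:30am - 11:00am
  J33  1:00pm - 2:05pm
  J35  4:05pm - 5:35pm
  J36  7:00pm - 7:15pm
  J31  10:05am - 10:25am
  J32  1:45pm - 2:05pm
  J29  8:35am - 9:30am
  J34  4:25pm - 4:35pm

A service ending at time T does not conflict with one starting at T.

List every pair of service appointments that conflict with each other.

Sorted by start: J29, J30, J31, J33, J32, J35, J34, J36.
J30 starts exactly when J29 ends (back-to-back, no overlap), so nothing later overlaps J29 either.
J31 starts before J30 ends → J30 and J31 overlap.
J33 starts after J30 ends, so nothing later overlaps J30 either.
J33 starts after J31 ends, so nothing later overlaps J31 either.
J32 starts before J33 ends → J33 and J32 overlap.
J35 starts after J33 ends, so nothing later overlaps J33 either.
J35 starts after J32 ends, so nothing later overlaps J32 either.
J34 starts before J35 ends → J35 and J34 overlap.
J36 starts after J35 ends.
J36 starts after J34 ends.

J30 & J31, J32 & J33, J34 & J35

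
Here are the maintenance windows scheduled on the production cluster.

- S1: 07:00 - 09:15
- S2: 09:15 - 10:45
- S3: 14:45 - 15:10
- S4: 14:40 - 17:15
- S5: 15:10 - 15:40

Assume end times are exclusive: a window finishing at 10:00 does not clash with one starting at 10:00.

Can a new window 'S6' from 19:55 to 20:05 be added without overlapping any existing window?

Yes — the slot is free

S1: ends 09:15 at or before S6 starts 19:55 → clear.
S2: ends 10:45 at or before S6 starts 19:55 → clear.
S4: ends 17:15 at or before S6 starts 19:55 → clear.
S3: ends 15:10 at or before S6 starts 19:55 → clear.
S5: ends 15:40 at or before S6 starts 19:55 → clear.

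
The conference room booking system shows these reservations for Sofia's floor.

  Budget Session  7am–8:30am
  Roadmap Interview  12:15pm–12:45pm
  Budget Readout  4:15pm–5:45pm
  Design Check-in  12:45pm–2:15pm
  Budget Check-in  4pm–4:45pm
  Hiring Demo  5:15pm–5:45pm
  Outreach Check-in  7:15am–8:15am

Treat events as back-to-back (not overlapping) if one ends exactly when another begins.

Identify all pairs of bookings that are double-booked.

Budget Check-in & Budget Readout, Budget Readout & Hiring Demo, Budget Session & Outreach Check-in

Sorted by start: Budget Session, Outreach Check-in, Roadmap Interview, Design Check-in, Budget Check-in, Budget Readout, Hiring Demo.
Outreach Check-in starts before Budget Session ends → Budget Session and Outreach Check-in overlap.
Roadmap Interview starts after Budget Session ends, so Budget Session has no further overlaps.
Roadmap Interview starts after Outreach Check-in ends, so Outreach Check-in has no further overlaps.
Design Check-in starts exactly when Roadmap Interview ends (back-to-back, no overlap), so Roadmap Interview has no further overlaps.
Budget Check-in starts after Design Check-in ends, so Design Check-in has no further overlaps.
Budget Readout starts before Budget Check-in ends → Budget Check-in and Budget Readout overlap.
Hiring Demo starts after Budget Check-in ends.
Hiring Demo starts before Budget Readout ends → Budget Readout and Hiring Demo overlap.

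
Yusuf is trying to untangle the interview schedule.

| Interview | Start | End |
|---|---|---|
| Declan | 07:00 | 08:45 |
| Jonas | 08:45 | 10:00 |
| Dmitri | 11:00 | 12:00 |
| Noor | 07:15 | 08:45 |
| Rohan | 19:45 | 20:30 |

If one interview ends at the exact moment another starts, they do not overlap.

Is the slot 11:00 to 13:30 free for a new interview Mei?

No — it overlaps Dmitri

Declan: ends 08:45 at or before Mei starts 11:00 → clear.
Noor: ends 08:45 at or before Mei starts 11:00 → clear.
Jonas: ends 10:00 at or before Mei starts 11:00 → clear.
Dmitri: starts 11:00 before Mei ends 13:30, and ends 12:00 after Mei starts 11:00 → overlap.
Rohan: starts 19:45 at or after Mei ends 13:30 → clear.
Mei overlaps Dmitri.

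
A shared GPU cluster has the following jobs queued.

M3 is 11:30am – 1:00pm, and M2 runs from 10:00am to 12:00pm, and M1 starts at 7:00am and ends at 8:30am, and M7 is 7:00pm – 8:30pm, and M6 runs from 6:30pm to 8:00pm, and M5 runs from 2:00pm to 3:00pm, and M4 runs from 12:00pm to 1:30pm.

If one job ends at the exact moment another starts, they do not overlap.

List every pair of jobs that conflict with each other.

M2 & M3, M3 & M4, M6 & M7

Two intervals overlap when each starts before the other ends.
Sorted by start: M1, M2, M3, M4, M5, M6, M7.
M2 starts after M1 ends, so M1 has no further overlaps.
M3 starts before M2 ends → M2 and M3 overlap.
M4 starts exactly when M2 ends (back-to-back, no overlap), so M2 has no further overlaps.
M4 starts before M3 ends → M3 and M4 overlap.
M5 starts after M3 ends, so M3 has no further overlaps.
M5 starts after M4 ends, so M4 has no further overlaps.
M6 starts after M5 ends, so M5 has no further overlaps.
M7 starts before M6 ends → M6 and M7 overlap.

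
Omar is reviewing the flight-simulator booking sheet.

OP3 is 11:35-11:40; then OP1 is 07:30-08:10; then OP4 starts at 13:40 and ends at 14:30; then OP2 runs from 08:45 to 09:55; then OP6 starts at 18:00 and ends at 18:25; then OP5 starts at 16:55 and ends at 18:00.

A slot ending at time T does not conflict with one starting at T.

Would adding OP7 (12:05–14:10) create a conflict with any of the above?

Yes — it overlaps OP4

OP1: ends 08:10 at or before OP7 starts 12:05 → clear.
OP2: ends 09:55 at or before OP7 starts 12:05 → clear.
OP3: ends 11:40 at or before OP7 starts 12:05 → clear.
OP4: starts 13:40 before OP7 ends 14:10, and ends 14:30 after OP7 starts 12:05 → overlap.
OP5: starts 16:55 at or after OP7 ends 14:10 → clear.
OP6: starts 18:00 at or after OP7 ends 14:10 → clear.
OP7 overlaps OP4.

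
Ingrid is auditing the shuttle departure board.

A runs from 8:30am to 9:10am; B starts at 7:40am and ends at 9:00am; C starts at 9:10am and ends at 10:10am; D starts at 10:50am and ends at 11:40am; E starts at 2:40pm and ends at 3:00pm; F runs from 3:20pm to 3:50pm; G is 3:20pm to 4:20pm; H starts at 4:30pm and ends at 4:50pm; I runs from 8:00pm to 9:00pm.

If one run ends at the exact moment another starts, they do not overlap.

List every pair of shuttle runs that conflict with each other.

A & B, F & G

Check each pair: they overlap iff neither finishes before the other starts.
Sorted by start: B, A, C, D, E, F, G, H, I.
A starts before B ends → B and A overlap.
C starts after B ends; B is clear from here.
C starts exactly when A ends (back-to-back, no overlap); A is clear from here.
D starts after C ends; C is clear from here.
E starts after D ends; D is clear from here.
F starts after E ends; E is clear from here.
G starts before F ends → F and G overlap.
H starts after F ends; F is clear from here.
H starts after G ends; G is clear from here.
I starts after H ends.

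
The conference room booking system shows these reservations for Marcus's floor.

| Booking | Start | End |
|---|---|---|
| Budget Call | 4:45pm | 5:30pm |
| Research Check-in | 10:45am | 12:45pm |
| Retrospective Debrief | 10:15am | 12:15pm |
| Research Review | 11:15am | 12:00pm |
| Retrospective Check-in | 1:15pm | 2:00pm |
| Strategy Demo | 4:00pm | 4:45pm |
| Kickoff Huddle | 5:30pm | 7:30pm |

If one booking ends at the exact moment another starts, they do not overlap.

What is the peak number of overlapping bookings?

3

Walk through starts and ends in time order (an end at T is processed before a start at T):
10:15am start Retrospective Debrief → 1
10:45am start Research Check-in → 2
11:15am start Research Review → 3
12:00pm end Research Review → 2
12:15pm end Retrospective Debrief → 1
12:45pm end Research Check-in → 0
1:15pm start Retrospective Check-in → 1
2:00pm end Retrospective Check-in → 0
4:00pm start Strategy Demo → 1
4:45pm end Strategy Demo → 0
4:45pm start Budget Call → 1
5:30pm end Budget Call → 0
5:30pm start Kickoff Huddle → 1
7:30pm end Kickoff Huddle → 0
Peak is 3, at 11:15am (Research Check-in, Research Review, Retrospective Debrief).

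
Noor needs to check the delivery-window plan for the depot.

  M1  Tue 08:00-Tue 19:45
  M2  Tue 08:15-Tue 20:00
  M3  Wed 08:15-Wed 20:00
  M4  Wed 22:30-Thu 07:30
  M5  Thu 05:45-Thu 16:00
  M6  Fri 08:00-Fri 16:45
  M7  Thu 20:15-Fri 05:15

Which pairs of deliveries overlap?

M1 & M2, M4 & M5

Sorted by start: M1, M2, M3, M4, M5, M7, M6.
M2 starts before M1 ends → M1 and M2 overlap.
M3 starts after M1 ends — done with M1.
M3 starts after M2 ends — done with M2.
M4 starts after M3 ends — done with M3.
M5 starts before M4 ends → M4 and M5 overlap.
M7 starts after M4 ends — done with M4.
M7 starts after M5 ends — done with M5.
M6 starts after M7 ends.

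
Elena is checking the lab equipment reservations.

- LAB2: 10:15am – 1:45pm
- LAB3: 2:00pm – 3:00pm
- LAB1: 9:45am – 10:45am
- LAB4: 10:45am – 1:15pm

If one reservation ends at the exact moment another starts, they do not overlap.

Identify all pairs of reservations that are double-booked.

LAB1 & LAB2, LAB2 & LAB4

Two intervals overlap when each starts before the other ends.
Sorted by start: LAB1, LAB2, LAB4, LAB3.
LAB2 starts before LAB1 ends → LAB1 and LAB2 overlap.
LAB4 starts exactly when LAB1 ends (back-to-back, no overlap), so nothing later overlaps LAB1 either.
LAB4 starts before LAB2 ends → LAB2 and LAB4 overlap.
LAB3 starts after LAB2 ends.
LAB3 starts after LAB4 ends.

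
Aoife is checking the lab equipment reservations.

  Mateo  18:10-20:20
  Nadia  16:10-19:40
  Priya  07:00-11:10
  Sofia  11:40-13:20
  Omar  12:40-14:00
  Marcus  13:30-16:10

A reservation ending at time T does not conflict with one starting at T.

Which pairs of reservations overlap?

Sorted by start: Priya, Sofia, Omar, Marcus, Nadia, Mateo.
Sofia starts after Priya ends; Priya is clear from here.
Omar starts before Sofia ends → Sofia and Omar overlap.
Marcus starts after Sofia ends; Sofia is clear from here.
Marcus starts before Omar ends → Omar and Marcus overlap.
Nadia starts after Omar ends; Omar is clear from here.
Nadia starts exactly when Marcus ends (back-to-back, no overlap); Marcus is clear from here.
Mateo starts before Nadia ends → Nadia and Mateo overlap.

Marcus & Omar, Mateo & Nadia, Omar & Sofia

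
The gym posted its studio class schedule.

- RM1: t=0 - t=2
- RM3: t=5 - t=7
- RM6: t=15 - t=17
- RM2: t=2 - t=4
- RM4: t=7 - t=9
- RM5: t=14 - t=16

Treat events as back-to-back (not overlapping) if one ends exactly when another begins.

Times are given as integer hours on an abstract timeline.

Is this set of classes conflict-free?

No

Sorted by start: RM1, RM2, RM3, RM4, RM5, RM6.
RM2 starts exactly when RM1 ends (back-to-back, no overlap), so nothing later overlaps RM1 either.
RM3 starts after RM2 ends, so nothing later overlaps RM2 either.
RM4 starts exactly when RM3 ends (back-to-back, no overlap), so nothing later overlaps RM3 either.
RM5 starts after RM4 ends, so nothing later overlaps RM4 either.
RM6 starts before RM5 ends → RM5 and RM6 overlap.
That's a conflict, so the schedule is not conflict-free.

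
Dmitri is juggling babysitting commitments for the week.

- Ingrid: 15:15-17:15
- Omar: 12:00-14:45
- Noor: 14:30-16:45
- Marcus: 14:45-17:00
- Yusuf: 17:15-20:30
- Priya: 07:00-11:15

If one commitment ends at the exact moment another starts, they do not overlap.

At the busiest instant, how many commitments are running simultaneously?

Sort all start/end points and keep a running count:
07:00 start Priya → 1
11:15 end Priya → 0
12:00 start Omar → 1
14:30 start Noor → 2
14:45 end Omar → 1
14:45 start Marcus → 2
15:15 start Ingrid → 3
16:45 end Noor → 2
17:00 end Marcus → 1
17:15 end Ingrid → 0
17:15 start Yusuf → 1
20:30 end Yusuf → 0
Peak is 3, at 15:15 (Ingrid, Marcus, Noor).

3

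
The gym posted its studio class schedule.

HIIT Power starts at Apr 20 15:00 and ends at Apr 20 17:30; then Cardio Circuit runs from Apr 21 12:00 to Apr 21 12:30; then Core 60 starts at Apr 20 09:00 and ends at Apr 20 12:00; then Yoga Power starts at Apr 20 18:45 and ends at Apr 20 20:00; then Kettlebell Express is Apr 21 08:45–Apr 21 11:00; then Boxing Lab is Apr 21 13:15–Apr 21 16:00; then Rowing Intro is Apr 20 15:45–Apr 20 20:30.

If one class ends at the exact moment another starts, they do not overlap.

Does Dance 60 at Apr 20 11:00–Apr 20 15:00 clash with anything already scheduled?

Yes — it overlaps Core 60

Core 60: starts Apr 20 09:00 before Dance 60 ends Apr 20 15:00, and ends Apr 20 12:00 after Dance 60 starts Apr 20 11:00 → overlap.
HIIT Power: starts Apr 20 15:00 at or after Dance 60 ends Apr 20 15:00 → clear.
Rowing Intro: starts Apr 20 15:45 at or after Dance 60 ends Apr 20 15:00 → clear.
Yoga Power: starts Apr 20 18:45 at or after Dance 60 ends Apr 20 15:00 → clear.
Kettlebell Express: starts Apr 21 08:45 at or after Dance 60 ends Apr 20 15:00 → clear.
Cardio Circuit: starts Apr 21 12:00 at or after Dance 60 ends Apr 20 15:00 → clear.
Boxing Lab: starts Apr 21 13:15 at or after Dance 60 ends Apr 20 15:00 → clear.
Dance 60 overlaps Core 60.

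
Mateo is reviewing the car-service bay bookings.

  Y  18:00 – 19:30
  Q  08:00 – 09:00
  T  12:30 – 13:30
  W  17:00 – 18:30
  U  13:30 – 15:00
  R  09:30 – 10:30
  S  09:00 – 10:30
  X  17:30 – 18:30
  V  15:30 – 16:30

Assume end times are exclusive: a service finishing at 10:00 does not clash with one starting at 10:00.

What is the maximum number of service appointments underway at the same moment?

3

Walk through starts and ends in time order (an end at T is processed before a start at T):
08:00 start Q → 1
09:00 end Q → 0
09:00 start S → 1
09:30 start R → 2
10:30 end R → 1
10:30 end S → 0
12:30 start T → 1
13:30 end T → 0
13:30 start U → 1
15:00 end U → 0
15:30 start V → 1
16:30 end V → 0
17:00 start W → 1
17:30 start X → 2
18:00 start Y → 3
18:30 end W → 2
18:30 end X → 1
19:30 end Y → 0
Peak is 3, at 18:00 (W, X, Y).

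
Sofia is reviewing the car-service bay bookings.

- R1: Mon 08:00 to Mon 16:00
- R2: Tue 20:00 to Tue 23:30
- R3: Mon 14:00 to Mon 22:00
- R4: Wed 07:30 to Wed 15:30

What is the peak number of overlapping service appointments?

Walk through starts and ends in time order (an end at T is processed before a start at T):
Mon 08:00 start R1 → 1
Mon 14:00 start R3 → 2
Mon 16:00 end R1 → 1
Mon 22:00 end R3 → 0
Tue 20:00 start R2 → 1
Tue 23:30 end R2 → 0
Wed 07:30 start R4 → 1
Wed 15:30 end R4 → 0
Peak is 2, at Mon 14:00 (R1, R3).

2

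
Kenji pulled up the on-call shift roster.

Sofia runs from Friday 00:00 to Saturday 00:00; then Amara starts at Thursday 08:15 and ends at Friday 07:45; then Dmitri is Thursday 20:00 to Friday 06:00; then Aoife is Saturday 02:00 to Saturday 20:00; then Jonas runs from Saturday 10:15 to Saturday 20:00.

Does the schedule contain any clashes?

Sorted by start: Amara, Dmitri, Sofia, Aoife, Jonas.
Dmitri starts before Amara ends → Amara and Dmitri overlap.
That's a conflict, so the schedule is not conflict-free.

Yes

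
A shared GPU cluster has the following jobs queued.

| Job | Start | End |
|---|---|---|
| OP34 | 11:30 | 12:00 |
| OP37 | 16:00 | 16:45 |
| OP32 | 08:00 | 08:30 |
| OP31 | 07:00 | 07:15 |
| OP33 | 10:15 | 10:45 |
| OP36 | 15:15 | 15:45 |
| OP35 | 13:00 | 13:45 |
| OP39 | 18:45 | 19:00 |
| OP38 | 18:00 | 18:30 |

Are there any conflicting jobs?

Two intervals overlap when each starts before the other ends.
Sorted by start: OP31, OP32, OP33, OP34, OP35, OP36, OP37, OP38, OP39.
OP32 starts after OP31 ends; OP31 is clear from here.
OP33 starts after OP32 ends; OP32 is clear from here.
OP34 starts after OP33 ends; OP33 is clear from here.
OP35 starts after OP34 ends; OP34 is clear from here.
OP36 starts after OP35 ends; OP35 is clear from here.
OP37 starts after OP36 ends; OP36 is clear from here.
OP38 starts after OP37 ends; OP37 is clear from here.
OP39 starts after OP38 ends.
Every pair is clear; the schedule has no overlaps.

No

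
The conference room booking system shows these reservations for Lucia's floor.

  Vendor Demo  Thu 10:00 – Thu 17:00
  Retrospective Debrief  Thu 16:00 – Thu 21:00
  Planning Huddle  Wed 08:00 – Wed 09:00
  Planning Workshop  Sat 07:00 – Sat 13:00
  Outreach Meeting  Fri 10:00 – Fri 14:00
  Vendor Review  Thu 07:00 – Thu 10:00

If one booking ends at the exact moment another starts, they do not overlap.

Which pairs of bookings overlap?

Retrospective Debrief & Vendor Demo

Sorted by start: Planning Huddle, Vendor Review, Vendor Demo, Retrospective Debrief, Outreach Meeting, Planning Workshop.
Vendor Review starts after Planning Huddle ends, so Planning Huddle has no further overlaps.
Vendor Demo starts exactly when Vendor Review ends (back-to-back, no overlap), so Vendor Review has no further overlaps.
Retrospective Debrief starts before Vendor Demo ends → Vendor Demo and Retrospective Debrief overlap.
Outreach Meeting starts after Vendor Demo ends, so Vendor Demo has no further overlaps.
Outreach Meeting starts after Retrospective Debrief ends, so Retrospective Debrief has no further overlaps.
Planning Workshop starts after Outreach Meeting ends.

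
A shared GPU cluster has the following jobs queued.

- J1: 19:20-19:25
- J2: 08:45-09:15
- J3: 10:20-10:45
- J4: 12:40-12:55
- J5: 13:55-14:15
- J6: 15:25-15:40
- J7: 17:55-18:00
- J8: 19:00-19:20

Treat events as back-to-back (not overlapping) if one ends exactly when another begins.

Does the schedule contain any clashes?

No

Two intervals overlap when each starts before the other ends.
Sorted by start: J2, J3, J4, J5, J6, J7, J8, J1.
J3 starts after J2 ends — done with J2.
J4 starts after J3 ends — done with J3.
J5 starts after J4 ends — done with J4.
J6 starts after J5 ends — done with J5.
J7 starts after J6 ends — done with J6.
J8 starts after J7 ends — done with J7.
J1 starts exactly when J8 ends (back-to-back, no overlap).
Every pair is clear; the schedule has no overlaps.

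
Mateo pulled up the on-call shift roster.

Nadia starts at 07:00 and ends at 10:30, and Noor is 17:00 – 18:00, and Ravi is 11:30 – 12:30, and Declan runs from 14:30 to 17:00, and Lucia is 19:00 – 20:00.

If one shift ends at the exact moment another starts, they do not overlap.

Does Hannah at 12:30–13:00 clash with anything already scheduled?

No — it doesn't clash with anything

Nadia: ends 10:30 at or before Hannah starts 12:30 → clear.
Ravi: ends 12:30 at or before Hannah starts 12:30 → clear.
Declan: starts 14:30 at or after Hannah ends 13:00 → clear.
Noor: starts 17:00 at or after Hannah ends 13:00 → clear.
Lucia: starts 19:00 at or after Hannah ends 13:00 → clear.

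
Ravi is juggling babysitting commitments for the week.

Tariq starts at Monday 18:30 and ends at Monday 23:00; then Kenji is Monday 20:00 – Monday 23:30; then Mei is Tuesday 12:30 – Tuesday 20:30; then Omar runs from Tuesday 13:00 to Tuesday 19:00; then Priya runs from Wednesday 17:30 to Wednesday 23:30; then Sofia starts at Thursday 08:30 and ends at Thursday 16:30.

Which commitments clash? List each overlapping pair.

Sorted by start: Tariq, Kenji, Mei, Omar, Priya, Sofia.
Kenji starts before Tariq ends → Tariq and Kenji overlap.
Mei starts after Tariq ends; Tariq is clear from here.
Mei starts after Kenji ends; Kenji is clear from here.
Omar starts before Mei ends → Mei and Omar overlap.
Priya starts after Mei ends; Mei is clear from here.
Priya starts after Omar ends; Omar is clear from here.
Sofia starts after Priya ends.

Kenji & Tariq, Mei & Omar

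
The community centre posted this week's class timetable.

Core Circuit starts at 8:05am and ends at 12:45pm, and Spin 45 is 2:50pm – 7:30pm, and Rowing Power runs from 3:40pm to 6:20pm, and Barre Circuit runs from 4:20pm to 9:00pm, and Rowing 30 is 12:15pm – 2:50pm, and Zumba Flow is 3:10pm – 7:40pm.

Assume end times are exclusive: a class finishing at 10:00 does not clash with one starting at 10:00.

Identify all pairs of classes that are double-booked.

Barre Circuit & Rowing Power, Barre Circuit & Spin 45, Barre Circuit & Zumba Flow, Core Circuit & Rowing 30, Rowing Power & Spin 45, Rowing Power & Zumba Flow, Spin 45 & Zumba Flow

Sorted by start: Core Circuit, Rowing 30, Spin 45, Zumba Flow, Rowing Power, Barre Circuit.
Rowing 30 starts before Core Circuit ends → Core Circuit and Rowing 30 overlap.
Spin 45 starts after Core Circuit ends — done with Core Circuit.
Spin 45 starts exactly when Rowing 30 ends (back-to-back, no overlap) — done with Rowing 30.
Zumba Flow starts before Spin 45 ends → Spin 45 and Zumba Flow overlap.
Rowing Power starts before Spin 45 ends → Spin 45 and Rowing Power overlap.
Barre Circuit starts before Spin 45 ends → Spin 45 and Barre Circuit overlap.
Rowing Power starts before Zumba Flow ends → Zumba Flow and Rowing Power overlap.
Barre Circuit starts before Zumba Flow ends → Zumba Flow and Barre Circuit overlap.
Barre Circuit starts before Rowing Power ends → Rowing Power and Barre Circuit overlap.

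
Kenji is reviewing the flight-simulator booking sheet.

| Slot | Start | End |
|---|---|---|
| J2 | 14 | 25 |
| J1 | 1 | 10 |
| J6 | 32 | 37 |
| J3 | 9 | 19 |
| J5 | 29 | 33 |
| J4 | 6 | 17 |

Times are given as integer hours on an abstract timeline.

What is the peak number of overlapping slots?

3

Sweep the timeline, counting +1 at each start and −1 at each end (ends before starts at a tie):
1 start J1 → 1
6 start J4 → 2
9 start J3 → 3
10 end J1 → 2
14 start J2 → 3
17 end J4 → 2
19 end J3 → 1
25 end J2 → 0
29 start J5 → 1
32 start J6 → 2
33 end J5 → 1
37 end J6 → 0
Peak is 3, at 9 (J1, J3, J4).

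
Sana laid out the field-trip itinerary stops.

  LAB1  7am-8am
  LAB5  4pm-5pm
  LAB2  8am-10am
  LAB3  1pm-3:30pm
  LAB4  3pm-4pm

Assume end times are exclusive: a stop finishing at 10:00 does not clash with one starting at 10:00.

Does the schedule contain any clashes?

Check each pair: they overlap iff neither finishes before the other starts.
Sorted by start: LAB1, LAB2, LAB3, LAB4, LAB5.
LAB2 starts exactly when LAB1 ends (back-to-back, no overlap), so nothing later overlaps LAB1 either.
LAB3 starts after LAB2 ends, so nothing later overlaps LAB2 either.
LAB4 starts before LAB3 ends → LAB3 and LAB4 overlap.
That's a conflict, so the schedule is not conflict-free.

Yes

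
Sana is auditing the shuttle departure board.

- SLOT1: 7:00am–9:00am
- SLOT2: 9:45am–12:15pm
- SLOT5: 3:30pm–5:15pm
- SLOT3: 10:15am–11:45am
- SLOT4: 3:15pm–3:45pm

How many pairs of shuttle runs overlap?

2

Two intervals overlap when each starts before the other ends.
Sorted by start: SLOT1, SLOT2, SLOT3, SLOT4, SLOT5.
SLOT2 starts after SLOT1 ends — done with SLOT1.
SLOT3 starts before SLOT2 ends → SLOT2 and SLOT3 overlap.
SLOT4 starts after SLOT2 ends — done with SLOT2.
SLOT4 starts after SLOT3 ends — done with SLOT3.
SLOT5 starts before SLOT4 ends → SLOT4 and SLOT5 overlap.
Overlapping pairs: SLOT2 & SLOT3, SLOT4 & SLOT5 — 2 in total.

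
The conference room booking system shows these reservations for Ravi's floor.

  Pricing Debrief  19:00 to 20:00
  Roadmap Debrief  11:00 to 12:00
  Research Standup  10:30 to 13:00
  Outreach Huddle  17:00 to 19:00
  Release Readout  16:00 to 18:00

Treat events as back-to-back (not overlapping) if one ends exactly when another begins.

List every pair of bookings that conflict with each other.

Outreach Huddle & Release Readout, Research Standup & Roadmap Debrief

Sorted by start: Research Standup, Roadmap Debrief, Release Readout, Outreach Huddle, Pricing Debrief.
Roadmap Debrief starts before Research Standup ends → Research Standup and Roadmap Debrief overlap.
Release Readout starts after Research Standup ends, so Research Standup has no further overlaps.
Release Readout starts after Roadmap Debrief ends, so Roadmap Debrief has no further overlaps.
Outreach Huddle starts before Release Readout ends → Release Readout and Outreach Huddle overlap.
Pricing Debrief starts after Release Readout ends.
Pricing Debrief starts exactly when Outreach Huddle ends (back-to-back, no overlap).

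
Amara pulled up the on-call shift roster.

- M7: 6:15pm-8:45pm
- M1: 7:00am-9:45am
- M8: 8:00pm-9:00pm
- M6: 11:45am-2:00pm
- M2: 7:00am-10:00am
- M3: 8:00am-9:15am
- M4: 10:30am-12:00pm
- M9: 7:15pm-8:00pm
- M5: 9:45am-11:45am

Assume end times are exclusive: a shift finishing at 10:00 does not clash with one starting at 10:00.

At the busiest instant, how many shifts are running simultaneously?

Walk through starts and ends in time order (an end at T is processed before a start at T):
7:00am start M1 → 1
7:00am start M2 → 2
8:00am start M3 → 3
9:15am end M3 → 2
9:45am end M1 → 1
9:45am start M5 → 2
10:00am end M2 → 1
10:30am start M4 → 2
11:45am end M5 → 1
11:45am start M6 → 2
12:00pm end M4 → 1
2:00pm end M6 → 0
6:15pm start M7 → 1
7:15pm start M9 → 2
8:00pm end M9 → 1
8:00pm start M8 → 2
8:45pm end M7 → 1
9:00pm end M8 → 0
Peak is 3, at 8:00am (M1, M2, M3).

3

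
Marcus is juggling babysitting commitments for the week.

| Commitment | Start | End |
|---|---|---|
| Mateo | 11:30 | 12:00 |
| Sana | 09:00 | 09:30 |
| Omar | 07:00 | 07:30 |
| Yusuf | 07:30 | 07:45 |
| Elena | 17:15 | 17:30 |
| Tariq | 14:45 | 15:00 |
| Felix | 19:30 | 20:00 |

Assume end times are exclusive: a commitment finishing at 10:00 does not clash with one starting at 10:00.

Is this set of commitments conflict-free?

Sorted by start: Omar, Yusuf, Sana, Mateo, Tariq, Elena, Felix.
Yusuf starts exactly when Omar ends (back-to-back, no overlap); Omar is clear from here.
Sana starts after Yusuf ends; Yusuf is clear from here.
Mateo starts after Sana ends; Sana is clear from here.
Tariq starts after Mateo ends; Mateo is clear from here.
Elena starts after Tariq ends; Tariq is clear from here.
Felix starts after Elena ends.
Every pair is clear; the schedule has no overlaps.

Yes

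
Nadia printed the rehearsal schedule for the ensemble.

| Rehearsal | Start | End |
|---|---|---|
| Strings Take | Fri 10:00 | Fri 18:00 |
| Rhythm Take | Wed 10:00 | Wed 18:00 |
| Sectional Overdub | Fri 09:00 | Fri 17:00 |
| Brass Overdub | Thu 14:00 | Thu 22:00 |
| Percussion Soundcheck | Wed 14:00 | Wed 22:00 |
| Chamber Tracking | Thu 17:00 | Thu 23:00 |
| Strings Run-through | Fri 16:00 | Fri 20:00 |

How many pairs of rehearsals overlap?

Sorted by start: Rhythm Take, Percussion Soundcheck, Brass Overdub, Chamber Tracking, Sectional Overdub, Strings Take, Strings Run-through.
Percussion Soundcheck starts before Rhythm Take ends → Rhythm Take and Percussion Soundcheck overlap.
Brass Overdub starts after Rhythm Take ends — done with Rhythm Take.
Brass Overdub starts after Percussion Soundcheck ends — done with Percussion Soundcheck.
Chamber Tracking starts before Brass Overdub ends → Brass Overdub and Chamber Tracking overlap.
Sectional Overdub starts after Brass Overdub ends — done with Brass Overdub.
Sectional Overdub starts after Chamber Tracking ends — done with Chamber Tracking.
Strings Take starts before Sectional Overdub ends → Sectional Overdub and Strings Take overlap.
Strings Run-through starts before Sectional Overdub ends → Sectional Overdub and Strings Run-through overlap.
Strings Run-through starts before Strings Take ends → Strings Take and Strings Run-through overlap.
Overlapping pairs: Brass Overdub & Chamber Tracking, Percussion Soundcheck & Rhythm Take, Sectional Overdub & Strings Run-through, Sectional Overdub & Strings Take, Strings Run-through & Strings Take — 5 in total.

5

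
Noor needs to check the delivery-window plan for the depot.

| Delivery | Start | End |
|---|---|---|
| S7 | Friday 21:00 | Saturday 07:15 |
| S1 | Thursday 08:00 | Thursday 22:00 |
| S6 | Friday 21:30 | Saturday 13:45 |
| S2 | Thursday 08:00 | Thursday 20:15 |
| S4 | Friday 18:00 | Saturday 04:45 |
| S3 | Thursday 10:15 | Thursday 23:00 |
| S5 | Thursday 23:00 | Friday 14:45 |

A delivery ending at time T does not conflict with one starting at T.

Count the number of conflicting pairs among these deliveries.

Sorted by start: S1, S2, S3, S5, S4, S7, S6.
S2 starts before S1 ends → S1 and S2 overlap.
S3 starts before S1 ends → S1 and S3 overlap.
S5 starts after S1 ends, so nothing later overlaps S1 either.
S3 starts before S2 ends → S2 and S3 overlap.
S5 starts after S2 ends, so nothing later overlaps S2 either.
S5 starts exactly when S3 ends (back-to-back, no overlap), so nothing later overlaps S3 either.
S4 starts after S5 ends, so nothing later overlaps S5 either.
S7 starts before S4 ends → S4 and S7 overlap.
S6 starts before S4 ends → S4 and S6 overlap.
S6 starts before S7 ends → S7 and S6 overlap.
Overlapping pairs: S1 & S2, S1 & S3, S2 & S3, S4 & S6, S4 & S7, S6 & S7 — 6 in total.

6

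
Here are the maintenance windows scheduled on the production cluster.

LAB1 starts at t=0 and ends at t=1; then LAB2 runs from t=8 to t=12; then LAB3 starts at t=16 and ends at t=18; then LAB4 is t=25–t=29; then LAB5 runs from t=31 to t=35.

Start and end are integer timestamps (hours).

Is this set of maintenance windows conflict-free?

Yes

Two intervals overlap when each starts before the other ends.
Sorted by start: LAB1, LAB2, LAB3, LAB4, LAB5.
LAB2 starts after LAB1 ends — done with LAB1.
LAB3 starts after LAB2 ends — done with LAB2.
LAB4 starts after LAB3 ends — done with LAB3.
LAB5 starts after LAB4 ends.
Every pair is clear; the schedule has no overlaps.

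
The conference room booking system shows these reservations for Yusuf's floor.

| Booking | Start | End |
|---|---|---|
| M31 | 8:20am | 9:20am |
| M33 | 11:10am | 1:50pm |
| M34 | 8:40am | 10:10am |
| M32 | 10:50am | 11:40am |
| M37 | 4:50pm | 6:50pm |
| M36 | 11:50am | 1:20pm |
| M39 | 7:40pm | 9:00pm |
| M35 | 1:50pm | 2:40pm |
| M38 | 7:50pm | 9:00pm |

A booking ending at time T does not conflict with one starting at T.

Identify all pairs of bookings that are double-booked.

M31 & M34, M32 & M33, M33 & M36, M38 & M39

Sorted by start: M31, M34, M32, M33, M36, M35, M37, M39, M38.
M34 starts before M31 ends → M31 and M34 overlap.
M32 starts after M31 ends; M31 is clear from here.
M32 starts after M34 ends; M34 is clear from here.
M33 starts before M32 ends → M32 and M33 overlap.
M36 starts after M32 ends; M32 is clear from here.
M36 starts before M33 ends → M33 and M36 overlap.
M35 starts exactly when M33 ends (back-to-back, no overlap); M33 is clear from here.
M35 starts after M36 ends; M36 is clear from here.
M37 starts after M35 ends; M35 is clear from here.
M39 starts after M37 ends; M37 is clear from here.
M38 starts before M39 ends → M39 and M38 overlap.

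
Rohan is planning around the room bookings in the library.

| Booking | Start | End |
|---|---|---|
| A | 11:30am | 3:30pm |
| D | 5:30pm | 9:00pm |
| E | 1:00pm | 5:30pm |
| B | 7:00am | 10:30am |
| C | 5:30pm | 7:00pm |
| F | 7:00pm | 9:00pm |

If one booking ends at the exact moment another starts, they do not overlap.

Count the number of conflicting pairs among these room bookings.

3

Two intervals overlap when each starts before the other ends.
Sorted by start: B, A, E, C, D, F.
A starts after B ends; B is clear from here.
E starts before A ends → A and E overlap.
C starts after A ends; A is clear from here.
C starts exactly when E ends (back-to-back, no overlap); E is clear from here.
D starts before C ends → C and D overlap.
F starts exactly when C ends (back-to-back, no overlap).
F starts before D ends → D and F overlap.
Overlapping pairs: A & E, C & D, D & F — 3 in total.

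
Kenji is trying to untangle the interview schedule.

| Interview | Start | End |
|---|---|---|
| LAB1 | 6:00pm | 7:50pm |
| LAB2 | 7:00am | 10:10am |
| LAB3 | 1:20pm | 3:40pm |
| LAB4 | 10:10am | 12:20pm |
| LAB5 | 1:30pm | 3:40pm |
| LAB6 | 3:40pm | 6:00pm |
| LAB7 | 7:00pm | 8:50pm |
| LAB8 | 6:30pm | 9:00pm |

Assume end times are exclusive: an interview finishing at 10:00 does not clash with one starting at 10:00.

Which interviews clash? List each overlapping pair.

LAB1 & LAB7, LAB1 & LAB8, LAB3 & LAB5, LAB7 & LAB8

Sorted by start: LAB2, LAB4, LAB3, LAB5, LAB6, LAB1, LAB8, LAB7.
LAB4 starts exactly when LAB2 ends (back-to-back, no overlap), so nothing later overlaps LAB2 either.
LAB3 starts after LAB4 ends, so nothing later overlaps LAB4 either.
LAB5 starts before LAB3 ends → LAB3 and LAB5 overlap.
LAB6 starts exactly when LAB3 ends (back-to-back, no overlap), so nothing later overlaps LAB3 either.
LAB6 starts exactly when LAB5 ends (back-to-back, no overlap), so nothing later overlaps LAB5 either.
LAB1 starts exactly when LAB6 ends (back-to-back, no overlap), so nothing later overlaps LAB6 either.
LAB8 starts before LAB1 ends → LAB1 and LAB8 overlap.
LAB7 starts before LAB1 ends → LAB1 and LAB7 overlap.
LAB7 starts before LAB8 ends → LAB8 and LAB7 overlap.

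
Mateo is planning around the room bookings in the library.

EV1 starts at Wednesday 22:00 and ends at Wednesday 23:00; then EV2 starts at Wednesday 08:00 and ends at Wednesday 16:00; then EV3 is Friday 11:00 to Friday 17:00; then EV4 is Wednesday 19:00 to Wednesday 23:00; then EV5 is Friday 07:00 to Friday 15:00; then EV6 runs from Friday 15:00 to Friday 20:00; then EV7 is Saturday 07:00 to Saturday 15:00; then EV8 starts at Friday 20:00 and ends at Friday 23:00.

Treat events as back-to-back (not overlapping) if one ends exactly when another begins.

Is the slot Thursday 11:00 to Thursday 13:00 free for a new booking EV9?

EV2: ends Wednesday 16:00 at or before EV9 starts Thursday 11:00 → clear.
EV4: ends Wednesday 23:00 at or before EV9 starts Thursday 11:00 → clear.
EV1: ends Wednesday 23:00 at or before EV9 starts Thursday 11:00 → clear.
EV5: starts Friday 07:00 at or after EV9 ends Thursday 13:00 → clear.
EV3: starts Friday 11:00 at or after EV9 ends Thursday 13:00 → clear.
EV6: starts Friday 15:00 at or after EV9 ends Thursday 13:00 → clear.
EV8: starts Friday 20:00 at or after EV9 ends Thursday 13:00 → clear.
EV7: starts Saturday 07:00 at or after EV9 ends Thursday 13:00 → clear.

Yes — the slot is free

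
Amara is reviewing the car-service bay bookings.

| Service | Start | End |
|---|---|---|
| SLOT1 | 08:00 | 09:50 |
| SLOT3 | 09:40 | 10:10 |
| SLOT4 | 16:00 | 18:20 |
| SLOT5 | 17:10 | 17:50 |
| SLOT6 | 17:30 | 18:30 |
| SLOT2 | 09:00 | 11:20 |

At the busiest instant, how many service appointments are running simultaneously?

3

Sort all start/end points and keep a running count:
08:00 start SLOT1 → 1
09:00 start SLOT2 → 2
09:40 start SLOT3 → 3
09:50 end SLOT1 → 2
10:10 end SLOT3 → 1
11:20 end SLOT2 → 0
16:00 start SLOT4 → 1
17:10 start SLOT5 → 2
17:30 start SLOT6 → 3
17:50 end SLOT5 → 2
18:20 end SLOT4 → 1
18:30 end SLOT6 → 0
Peak is 3, at 09:40 (SLOT1, SLOT2, SLOT3).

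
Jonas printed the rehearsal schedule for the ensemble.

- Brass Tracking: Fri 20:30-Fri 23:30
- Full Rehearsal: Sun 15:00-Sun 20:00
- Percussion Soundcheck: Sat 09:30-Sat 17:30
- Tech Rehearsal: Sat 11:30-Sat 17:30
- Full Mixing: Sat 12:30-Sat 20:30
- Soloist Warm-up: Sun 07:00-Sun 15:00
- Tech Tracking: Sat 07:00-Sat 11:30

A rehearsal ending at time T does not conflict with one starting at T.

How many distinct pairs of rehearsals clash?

4

Check each pair: they overlap iff neither finishes before the other starts.
Sorted by start: Brass Tracking, Tech Tracking, Percussion Soundcheck, Tech Rehearsal, Full Mixing, Soloist Warm-up, Full Rehearsal.
Tech Tracking starts after Brass Tracking ends, so nothing later overlaps Brass Tracking either.
Percussion Soundcheck starts before Tech Tracking ends → Tech Tracking and Percussion Soundcheck overlap.
Tech Rehearsal starts exactly when Tech Tracking ends (back-to-back, no overlap), so nothing later overlaps Tech Tracking either.
Tech Rehearsal starts before Percussion Soundcheck ends → Percussion Soundcheck and Tech Rehearsal overlap.
Full Mixing starts before Percussion Soundcheck ends → Percussion Soundcheck and Full Mixing overlap.
Soloist Warm-up starts after Percussion Soundcheck ends, so nothing later overlaps Percussion Soundcheck either.
Full Mixing starts before Tech Rehearsal ends → Tech Rehearsal and Full Mixing overlap.
Soloist Warm-up starts after Tech Rehearsal ends, so nothing later overlaps Tech Rehearsal either.
Soloist Warm-up starts after Full Mixing ends, so nothing later overlaps Full Mixing either.
Full Rehearsal starts exactly when Soloist Warm-up ends (back-to-back, no overlap).
Overlapping pairs: Full Mixing & Percussion Soundcheck, Full Mixing & Tech Rehearsal, Percussion Soundcheck & Tech Rehearsal, Percussion Soundcheck & Tech Tracking — 4 in total.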